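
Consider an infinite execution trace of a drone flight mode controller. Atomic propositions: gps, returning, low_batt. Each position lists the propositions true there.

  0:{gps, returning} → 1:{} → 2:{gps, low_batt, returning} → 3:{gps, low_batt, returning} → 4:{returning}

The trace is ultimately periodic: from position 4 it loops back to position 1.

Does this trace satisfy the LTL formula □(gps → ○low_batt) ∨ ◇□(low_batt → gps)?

Yes

gps → ○low_batt must hold at every position from 0 onward. It fails at position 0, so □(gps → ○low_batt) is false.
Positions where gps holds: 0, 2, 3.
Check ○low_batt at each: 0→fails, 2→ok, 3→fails.
□(low_batt → gps) holds at position 0, which is reachable from 0, so ◇□(low_batt → gps) holds.
At position 0: □(gps → ○low_batt) is false; ◇□(low_batt → gps) is true; so □(gps → ○low_batt) ∨ ◇□(low_batt → gps) is true.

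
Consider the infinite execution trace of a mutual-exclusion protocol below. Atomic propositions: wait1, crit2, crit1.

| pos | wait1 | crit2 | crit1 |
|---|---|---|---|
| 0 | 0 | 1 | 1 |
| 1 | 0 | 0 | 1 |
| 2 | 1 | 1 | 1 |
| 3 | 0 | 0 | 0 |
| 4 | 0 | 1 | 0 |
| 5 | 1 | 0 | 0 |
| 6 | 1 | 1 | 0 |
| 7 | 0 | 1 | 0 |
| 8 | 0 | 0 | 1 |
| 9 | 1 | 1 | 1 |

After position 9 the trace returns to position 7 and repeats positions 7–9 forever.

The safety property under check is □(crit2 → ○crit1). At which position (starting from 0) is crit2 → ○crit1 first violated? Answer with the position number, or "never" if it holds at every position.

Check crit2 → ○crit1 at each position in order: 0 ✓, 1 ✓.
At position 2 the labels are {crit1, crit2, wait1} and the next position 3 has {}, so crit2 → ○crit1 is false there. This is the first violation.

2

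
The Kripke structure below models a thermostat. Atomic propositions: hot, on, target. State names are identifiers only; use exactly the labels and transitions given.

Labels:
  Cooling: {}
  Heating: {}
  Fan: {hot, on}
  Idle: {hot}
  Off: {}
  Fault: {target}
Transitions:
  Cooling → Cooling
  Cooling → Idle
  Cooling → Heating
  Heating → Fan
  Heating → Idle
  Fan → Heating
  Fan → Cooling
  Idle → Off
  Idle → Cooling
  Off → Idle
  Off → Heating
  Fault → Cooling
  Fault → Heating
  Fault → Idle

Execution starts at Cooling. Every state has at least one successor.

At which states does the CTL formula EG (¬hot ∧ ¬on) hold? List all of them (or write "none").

States satisfying ¬hot ∧ ¬on: {Cooling, Heating, Off, Fault}.
States satisfying EG (¬hot ∧ ¬on): {Cooling, Fault}.

{Cooling, Fault}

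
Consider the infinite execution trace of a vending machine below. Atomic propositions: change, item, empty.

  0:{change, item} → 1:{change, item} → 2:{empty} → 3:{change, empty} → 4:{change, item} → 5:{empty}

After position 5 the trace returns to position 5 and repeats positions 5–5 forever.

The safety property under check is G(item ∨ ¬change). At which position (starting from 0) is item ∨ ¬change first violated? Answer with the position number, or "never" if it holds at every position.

3

Check item ∨ ¬change at each position in order: 0 ✓, 1 ✓, 2 ✓.
At position 3 the labels are {change, empty}, so item ∨ ¬change is false there. This is the first violation.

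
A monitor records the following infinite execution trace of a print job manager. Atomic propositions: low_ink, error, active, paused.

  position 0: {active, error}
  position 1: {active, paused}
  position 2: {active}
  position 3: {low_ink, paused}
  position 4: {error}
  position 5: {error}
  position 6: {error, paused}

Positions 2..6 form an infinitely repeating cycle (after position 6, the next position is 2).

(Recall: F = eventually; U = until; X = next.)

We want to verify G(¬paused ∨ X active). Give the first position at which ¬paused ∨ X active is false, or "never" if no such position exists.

Check ¬paused ∨ X active at each position in order: 0 ✓, 1 ✓, 2 ✓.
At position 3 the labels are {low_ink, paused} and the next position 4 has {error}, so ¬paused ∨ X active is false there. This is the first violation.

3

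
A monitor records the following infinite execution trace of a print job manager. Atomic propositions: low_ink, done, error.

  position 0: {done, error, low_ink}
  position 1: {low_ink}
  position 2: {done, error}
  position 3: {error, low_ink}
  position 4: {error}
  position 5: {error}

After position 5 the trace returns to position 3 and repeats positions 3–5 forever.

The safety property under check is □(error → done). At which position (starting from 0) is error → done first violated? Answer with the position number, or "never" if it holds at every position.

Check error → done at each position in order: 0 ✓, 1 ✓, 2 ✓.
At position 3 the labels are {error, low_ink}, so error → done is false there. This is the first violation.

3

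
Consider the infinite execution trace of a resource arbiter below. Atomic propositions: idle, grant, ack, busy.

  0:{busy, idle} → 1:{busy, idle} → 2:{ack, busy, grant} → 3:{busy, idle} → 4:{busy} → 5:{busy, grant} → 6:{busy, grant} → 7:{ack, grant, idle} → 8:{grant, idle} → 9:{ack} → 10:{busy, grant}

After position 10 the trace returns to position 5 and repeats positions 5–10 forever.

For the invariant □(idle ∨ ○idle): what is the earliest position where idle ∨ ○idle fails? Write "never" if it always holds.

Check idle ∨ ○idle at each position in order: 0 ✓, 1 ✓, 2 ✓, 3 ✓.
At position 4 the labels are {busy} and the next position 5 has {busy, grant}, so idle ∨ ○idle is false there. This is the first violation.

4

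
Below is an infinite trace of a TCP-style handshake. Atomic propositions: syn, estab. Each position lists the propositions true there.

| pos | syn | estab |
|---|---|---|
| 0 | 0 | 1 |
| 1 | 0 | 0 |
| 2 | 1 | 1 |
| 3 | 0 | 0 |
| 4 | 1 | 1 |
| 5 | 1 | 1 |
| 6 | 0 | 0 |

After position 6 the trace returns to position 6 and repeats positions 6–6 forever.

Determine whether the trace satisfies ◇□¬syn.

□¬syn holds at position 6, which is reachable from 0, so ◇□¬syn holds.

Holds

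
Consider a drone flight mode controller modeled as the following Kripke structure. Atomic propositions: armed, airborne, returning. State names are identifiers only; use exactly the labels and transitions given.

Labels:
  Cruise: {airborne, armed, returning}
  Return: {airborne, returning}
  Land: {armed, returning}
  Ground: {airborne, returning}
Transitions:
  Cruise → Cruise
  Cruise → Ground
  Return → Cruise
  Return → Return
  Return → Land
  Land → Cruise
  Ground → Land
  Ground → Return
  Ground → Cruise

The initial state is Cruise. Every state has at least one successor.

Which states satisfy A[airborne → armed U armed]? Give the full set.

States satisfying airborne → armed: {Cruise, Land}.
States satisfying armed: {Cruise, Land}.
States satisfying A[airborne → armed U armed]: {Cruise, Land}.

{Cruise, Land}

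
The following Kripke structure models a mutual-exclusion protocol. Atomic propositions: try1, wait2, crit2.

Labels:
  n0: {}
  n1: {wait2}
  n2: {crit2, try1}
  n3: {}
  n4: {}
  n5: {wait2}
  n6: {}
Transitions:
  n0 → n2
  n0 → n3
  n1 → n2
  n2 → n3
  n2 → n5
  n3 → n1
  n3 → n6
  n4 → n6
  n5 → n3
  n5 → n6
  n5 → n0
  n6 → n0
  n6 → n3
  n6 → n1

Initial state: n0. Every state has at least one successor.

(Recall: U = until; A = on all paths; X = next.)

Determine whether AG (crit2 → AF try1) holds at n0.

States satisfying crit2 → AF try1: {n0, n1, n2, n3, n4, n5, n6}.
States satisfying AG (crit2 → AF try1): {n0, n1, n2, n3, n4, n5, n6}.
Every state reachable from n0 satisfies crit2 → AF try1.
n0 ∈ Sat(AG (crit2 → AF try1)).

Holds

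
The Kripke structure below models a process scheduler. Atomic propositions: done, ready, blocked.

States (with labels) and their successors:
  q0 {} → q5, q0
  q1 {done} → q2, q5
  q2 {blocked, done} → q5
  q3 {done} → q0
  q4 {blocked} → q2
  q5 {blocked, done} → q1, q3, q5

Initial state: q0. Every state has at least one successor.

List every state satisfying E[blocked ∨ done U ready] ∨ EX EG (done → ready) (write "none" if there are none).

States satisfying blocked ∨ done: {q1, q2, q3, q4, q5}.
States satisfying ready: ∅.
States satisfying E[blocked ∨ done U ready]: ∅.
States satisfying EG (done → ready): {q0}.
States satisfying EX EG (done → ready): {q0, q3}.
States satisfying E[blocked ∨ done U ready] ∨ EX EG (done → ready): {q0, q3}.

{q0, q3}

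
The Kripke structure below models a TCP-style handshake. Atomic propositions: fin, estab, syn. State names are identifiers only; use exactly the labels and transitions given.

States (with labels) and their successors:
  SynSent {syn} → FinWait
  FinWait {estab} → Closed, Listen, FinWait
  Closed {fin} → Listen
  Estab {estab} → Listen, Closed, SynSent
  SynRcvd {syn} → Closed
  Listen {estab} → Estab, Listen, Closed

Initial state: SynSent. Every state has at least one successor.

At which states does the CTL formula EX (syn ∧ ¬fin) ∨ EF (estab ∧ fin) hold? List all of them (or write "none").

{Estab}

States satisfying syn ∧ ¬fin: {SynSent, SynRcvd}.
States satisfying EX (syn ∧ ¬fin): {Estab}.
States satisfying estab ∧ fin: ∅.
States satisfying EF (estab ∧ fin): ∅.
States satisfying EX (syn ∧ ¬fin) ∨ EF (estab ∧ fin): {Estab}.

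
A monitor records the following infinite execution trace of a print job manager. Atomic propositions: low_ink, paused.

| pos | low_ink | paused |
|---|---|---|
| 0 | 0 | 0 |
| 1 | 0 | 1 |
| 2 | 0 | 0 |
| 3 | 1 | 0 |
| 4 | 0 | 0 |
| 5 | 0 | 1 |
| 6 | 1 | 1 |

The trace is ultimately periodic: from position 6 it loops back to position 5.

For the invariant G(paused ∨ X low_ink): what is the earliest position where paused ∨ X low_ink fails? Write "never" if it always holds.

At position 0 the labels are {} and the next position 1 has {paused}, so paused ∨ X low_ink is false there. This is the first violation.

0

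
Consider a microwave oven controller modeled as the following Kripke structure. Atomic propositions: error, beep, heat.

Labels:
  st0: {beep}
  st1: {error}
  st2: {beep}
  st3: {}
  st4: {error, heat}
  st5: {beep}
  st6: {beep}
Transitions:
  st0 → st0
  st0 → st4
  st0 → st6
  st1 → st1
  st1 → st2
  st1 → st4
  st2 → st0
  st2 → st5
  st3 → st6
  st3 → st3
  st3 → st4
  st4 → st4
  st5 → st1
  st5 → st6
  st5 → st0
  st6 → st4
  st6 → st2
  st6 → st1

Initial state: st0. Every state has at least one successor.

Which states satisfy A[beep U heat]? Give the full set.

States satisfying beep: {st0, st2, st5, st6}.
States satisfying heat: {st4}.
States satisfying A[beep U heat]: {st4}.

{st4}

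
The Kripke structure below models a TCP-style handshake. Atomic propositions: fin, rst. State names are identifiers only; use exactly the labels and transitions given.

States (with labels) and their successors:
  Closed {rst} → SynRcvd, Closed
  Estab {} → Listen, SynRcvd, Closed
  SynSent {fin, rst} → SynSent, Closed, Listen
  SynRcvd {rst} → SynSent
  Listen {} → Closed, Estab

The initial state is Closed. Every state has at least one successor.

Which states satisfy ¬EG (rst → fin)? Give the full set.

States satisfying rst → fin: {Estab, SynSent, Listen}.
States satisfying EG (rst → fin): {Estab, SynSent, Listen}.
States satisfying ¬EG (rst → fin): {Closed, SynRcvd}.

{Closed, SynRcvd}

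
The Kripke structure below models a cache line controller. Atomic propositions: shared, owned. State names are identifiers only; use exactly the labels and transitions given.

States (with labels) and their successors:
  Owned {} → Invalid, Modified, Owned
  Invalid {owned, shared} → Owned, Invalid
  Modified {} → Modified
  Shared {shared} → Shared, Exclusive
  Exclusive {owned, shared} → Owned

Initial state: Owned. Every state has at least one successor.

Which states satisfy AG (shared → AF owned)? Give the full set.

States satisfying shared → AF owned: {Owned, Invalid, Modified, Exclusive}.
States satisfying AG (shared → AF owned): {Owned, Invalid, Modified, Exclusive}.

{Owned, Invalid, Modified, Exclusive}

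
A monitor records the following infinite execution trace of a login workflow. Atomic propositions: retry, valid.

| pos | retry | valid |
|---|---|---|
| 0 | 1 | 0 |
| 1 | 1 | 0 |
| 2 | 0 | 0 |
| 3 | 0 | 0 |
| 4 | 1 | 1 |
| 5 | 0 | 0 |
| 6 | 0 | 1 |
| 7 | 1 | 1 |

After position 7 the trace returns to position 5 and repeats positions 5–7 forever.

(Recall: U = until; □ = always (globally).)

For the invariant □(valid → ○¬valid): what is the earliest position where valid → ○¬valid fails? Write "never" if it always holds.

Check valid → ○¬valid at each position in order: 0 ✓, 1 ✓, 2 ✓, 3 ✓, 4 ✓, 5 ✓.
At position 6 the labels are {valid} and the next position 7 has {retry, valid}, so valid → ○¬valid is false there. This is the first violation.

6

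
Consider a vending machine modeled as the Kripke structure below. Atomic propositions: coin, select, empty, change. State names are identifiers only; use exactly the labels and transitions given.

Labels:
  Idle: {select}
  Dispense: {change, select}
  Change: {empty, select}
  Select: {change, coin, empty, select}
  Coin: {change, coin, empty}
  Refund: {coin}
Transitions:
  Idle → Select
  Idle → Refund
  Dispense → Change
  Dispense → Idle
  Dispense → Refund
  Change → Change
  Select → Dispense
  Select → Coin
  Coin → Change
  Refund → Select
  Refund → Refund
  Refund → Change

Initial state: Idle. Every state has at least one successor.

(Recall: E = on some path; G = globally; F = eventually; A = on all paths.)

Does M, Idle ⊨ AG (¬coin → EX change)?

States satisfying ¬coin → EX change: {Idle, Select, Coin, Refund}.
States satisfying AG (¬coin → EX change): ∅.
Change is reachable from Idle and violates ¬coin → EX change, so AG fails at Idle.
Idle ∉ Sat(AG (¬coin → EX change)).

Violated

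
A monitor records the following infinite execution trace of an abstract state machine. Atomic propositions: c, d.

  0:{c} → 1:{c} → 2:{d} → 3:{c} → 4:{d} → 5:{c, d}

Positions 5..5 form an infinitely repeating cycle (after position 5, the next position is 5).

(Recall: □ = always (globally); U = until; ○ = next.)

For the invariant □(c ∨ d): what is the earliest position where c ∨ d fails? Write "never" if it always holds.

c ∨ d holds at every position 0..5, and those are all the positions the trace ever visits, so the invariant □(c ∨ d) is never violated.

never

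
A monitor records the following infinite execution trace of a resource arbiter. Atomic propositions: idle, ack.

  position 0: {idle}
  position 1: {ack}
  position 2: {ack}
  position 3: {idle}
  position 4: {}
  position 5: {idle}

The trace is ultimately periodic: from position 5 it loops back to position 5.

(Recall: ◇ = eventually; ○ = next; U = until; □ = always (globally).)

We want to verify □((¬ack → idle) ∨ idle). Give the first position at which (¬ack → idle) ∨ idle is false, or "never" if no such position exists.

4

Check (¬ack → idle) ∨ idle at each position in order: 0 ✓, 1 ✓, 2 ✓, 3 ✓.
At position 4 the labels are {}, so (¬ack → idle) ∨ idle is false there. This is the first violation.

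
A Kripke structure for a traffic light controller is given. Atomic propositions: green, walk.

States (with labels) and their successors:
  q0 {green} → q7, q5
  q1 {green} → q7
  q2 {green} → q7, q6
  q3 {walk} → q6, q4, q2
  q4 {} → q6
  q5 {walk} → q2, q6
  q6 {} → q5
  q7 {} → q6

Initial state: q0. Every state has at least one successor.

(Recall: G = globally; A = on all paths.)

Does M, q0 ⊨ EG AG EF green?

States satisfying AG EF green: {q0, q1, q2, q3, q4, q5, q6, q7}.
States satisfying EG AG EF green: {q0, q1, q2, q3, q4, q5, q6, q7}.
q0 ∈ Sat(EG AG EF green).

Yes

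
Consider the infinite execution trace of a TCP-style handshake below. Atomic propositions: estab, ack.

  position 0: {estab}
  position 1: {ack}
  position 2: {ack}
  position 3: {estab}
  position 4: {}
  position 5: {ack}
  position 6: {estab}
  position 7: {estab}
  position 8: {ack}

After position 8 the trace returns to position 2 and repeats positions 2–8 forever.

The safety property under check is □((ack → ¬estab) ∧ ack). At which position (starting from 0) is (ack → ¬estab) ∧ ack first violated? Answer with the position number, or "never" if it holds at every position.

0

At position 0 the labels are {estab}, so (ack → ¬estab) ∧ ack is false there. This is the first violation.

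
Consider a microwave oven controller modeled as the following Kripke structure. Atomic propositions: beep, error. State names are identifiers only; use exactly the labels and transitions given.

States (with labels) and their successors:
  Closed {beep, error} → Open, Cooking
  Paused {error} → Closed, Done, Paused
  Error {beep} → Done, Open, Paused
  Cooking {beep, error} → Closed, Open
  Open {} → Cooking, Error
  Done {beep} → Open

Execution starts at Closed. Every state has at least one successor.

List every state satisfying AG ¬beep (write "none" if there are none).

none

States satisfying ¬beep: {Paused, Open}.
States satisfying AG ¬beep: ∅.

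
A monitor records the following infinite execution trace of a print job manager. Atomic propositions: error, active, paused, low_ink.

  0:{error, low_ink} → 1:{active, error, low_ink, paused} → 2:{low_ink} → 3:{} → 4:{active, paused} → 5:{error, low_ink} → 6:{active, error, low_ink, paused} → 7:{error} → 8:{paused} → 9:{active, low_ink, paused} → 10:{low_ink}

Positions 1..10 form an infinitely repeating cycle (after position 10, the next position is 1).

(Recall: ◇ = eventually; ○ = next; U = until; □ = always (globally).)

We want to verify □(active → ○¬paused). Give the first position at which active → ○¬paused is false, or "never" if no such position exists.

active → ○¬paused holds at every position 0..10, and those are all the positions the trace ever visits, so the invariant □(active → ○¬paused) is never violated.

never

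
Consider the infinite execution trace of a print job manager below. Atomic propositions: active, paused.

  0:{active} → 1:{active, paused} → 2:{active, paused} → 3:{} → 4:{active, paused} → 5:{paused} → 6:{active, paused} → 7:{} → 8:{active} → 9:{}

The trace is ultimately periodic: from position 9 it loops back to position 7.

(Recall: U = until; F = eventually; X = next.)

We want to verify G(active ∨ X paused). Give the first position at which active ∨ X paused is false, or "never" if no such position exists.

7

Check active ∨ X paused at each position in order: 0 ✓, 1 ✓, 2 ✓, 3 ✓, 4 ✓, 5 ✓, 6 ✓.
At position 7 the labels are {} and the next position 8 has {active}, so active ∨ X paused is false there. This is the first violation.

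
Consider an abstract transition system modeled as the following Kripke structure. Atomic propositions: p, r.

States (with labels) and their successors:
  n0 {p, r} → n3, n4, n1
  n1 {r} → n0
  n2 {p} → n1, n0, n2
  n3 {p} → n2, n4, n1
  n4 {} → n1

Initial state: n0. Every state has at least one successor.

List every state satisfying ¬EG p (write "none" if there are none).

{n1, n4}

States satisfying p: {n0, n2, n3}.
States satisfying EG p: {n0, n2, n3}.
States satisfying ¬EG p: {n1, n4}.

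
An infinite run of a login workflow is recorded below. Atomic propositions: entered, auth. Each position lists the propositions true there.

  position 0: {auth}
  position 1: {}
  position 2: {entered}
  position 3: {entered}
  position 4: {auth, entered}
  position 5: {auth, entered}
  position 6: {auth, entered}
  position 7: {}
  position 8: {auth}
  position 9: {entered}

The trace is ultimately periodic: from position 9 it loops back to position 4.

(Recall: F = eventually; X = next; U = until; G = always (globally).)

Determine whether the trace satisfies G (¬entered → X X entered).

Yes

¬entered → X X entered holds at every position 0..9, and those are all positions ever visited, so G (¬entered → X X entered) holds.
Positions where ¬entered holds: 0, 1, 7, 8.
Check X X entered at each: 0→ok, 1→ok, 7→ok, 8→ok.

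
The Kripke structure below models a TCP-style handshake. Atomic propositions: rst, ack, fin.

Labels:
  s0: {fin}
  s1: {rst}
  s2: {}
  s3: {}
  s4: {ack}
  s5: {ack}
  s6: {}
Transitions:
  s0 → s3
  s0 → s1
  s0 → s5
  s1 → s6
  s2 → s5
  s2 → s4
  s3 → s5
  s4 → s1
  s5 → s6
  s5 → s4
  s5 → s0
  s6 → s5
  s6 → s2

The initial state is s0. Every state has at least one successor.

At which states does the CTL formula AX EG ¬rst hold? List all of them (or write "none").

States satisfying EG ¬rst: {s0, s2, s3, s5, s6}.
States satisfying AX EG ¬rst: {s1, s3, s6}.

{s1, s3, s6}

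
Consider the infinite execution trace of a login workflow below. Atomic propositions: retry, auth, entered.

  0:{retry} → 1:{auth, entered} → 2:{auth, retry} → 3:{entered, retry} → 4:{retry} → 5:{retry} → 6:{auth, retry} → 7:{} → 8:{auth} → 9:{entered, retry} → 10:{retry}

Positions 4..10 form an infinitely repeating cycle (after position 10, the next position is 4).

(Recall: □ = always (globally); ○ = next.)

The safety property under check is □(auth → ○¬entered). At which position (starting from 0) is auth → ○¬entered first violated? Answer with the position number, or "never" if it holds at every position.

2

Check auth → ○¬entered at each position in order: 0 ✓, 1 ✓.
At position 2 the labels are {auth, retry} and the next position 3 has {entered, retry}, so auth → ○¬entered is false there. This is the first violation.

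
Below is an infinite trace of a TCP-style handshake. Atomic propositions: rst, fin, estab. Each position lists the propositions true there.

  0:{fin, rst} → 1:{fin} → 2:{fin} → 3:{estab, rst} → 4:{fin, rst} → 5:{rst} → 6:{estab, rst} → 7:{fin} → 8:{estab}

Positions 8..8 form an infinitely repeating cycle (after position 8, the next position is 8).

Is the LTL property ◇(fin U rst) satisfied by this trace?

fin U rst holds at position 0, which is reachable from 0, so ◇(fin U rst) holds.

Yes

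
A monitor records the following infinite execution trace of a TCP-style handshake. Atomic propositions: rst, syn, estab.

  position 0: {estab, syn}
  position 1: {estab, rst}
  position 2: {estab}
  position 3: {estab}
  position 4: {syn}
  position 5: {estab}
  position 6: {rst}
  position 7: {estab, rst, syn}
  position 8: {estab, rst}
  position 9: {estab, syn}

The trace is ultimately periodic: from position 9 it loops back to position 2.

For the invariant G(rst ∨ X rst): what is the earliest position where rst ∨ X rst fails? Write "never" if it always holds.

2

Check rst ∨ X rst at each position in order: 0 ✓, 1 ✓.
At position 2 the labels are {estab} and the next position 3 has {estab}, so rst ∨ X rst is false there. This is the first violation.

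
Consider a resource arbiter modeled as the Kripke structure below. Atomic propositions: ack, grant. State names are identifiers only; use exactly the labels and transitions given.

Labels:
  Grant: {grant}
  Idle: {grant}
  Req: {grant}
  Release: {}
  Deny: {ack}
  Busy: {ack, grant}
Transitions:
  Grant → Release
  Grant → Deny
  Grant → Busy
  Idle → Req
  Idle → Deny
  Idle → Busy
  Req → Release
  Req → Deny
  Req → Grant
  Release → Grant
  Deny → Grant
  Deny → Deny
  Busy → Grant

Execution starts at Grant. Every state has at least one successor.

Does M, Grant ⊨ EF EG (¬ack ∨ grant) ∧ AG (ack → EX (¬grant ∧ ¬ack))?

States satisfying EG (¬ack ∨ grant): {Grant, Idle, Req, Release, Busy}.
States satisfying EF EG (¬ack ∨ grant): {Grant, Idle, Req, Release, Deny, Busy}.
States satisfying ack → EX (¬grant ∧ ¬ack): {Grant, Idle, Req, Release}.
States satisfying AG (ack → EX (¬grant ∧ ¬ack)): ∅.
States satisfying EF EG (¬ack ∨ grant) ∧ AG (ack → EX (¬grant ∧ ¬ack)): ∅.
Grant ∉ Sat(EF EG (¬ack ∨ grant) ∧ AG (ack → EX (¬grant ∧ ¬ack))).

Does not hold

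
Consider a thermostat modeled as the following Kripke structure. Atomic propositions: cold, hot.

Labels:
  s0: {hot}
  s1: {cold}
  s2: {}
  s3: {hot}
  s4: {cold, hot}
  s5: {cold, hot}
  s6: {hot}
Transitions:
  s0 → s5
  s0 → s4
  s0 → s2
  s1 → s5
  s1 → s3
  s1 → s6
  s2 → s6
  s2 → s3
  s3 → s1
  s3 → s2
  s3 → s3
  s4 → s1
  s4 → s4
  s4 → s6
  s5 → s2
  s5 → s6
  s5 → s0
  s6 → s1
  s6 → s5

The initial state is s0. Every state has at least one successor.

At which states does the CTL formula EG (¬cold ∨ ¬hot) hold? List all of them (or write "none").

{s0, s1, s2, s3, s6}

States satisfying ¬cold ∨ ¬hot: {s0, s1, s2, s3, s6}.
States satisfying EG (¬cold ∨ ¬hot): {s0, s1, s2, s3, s6}.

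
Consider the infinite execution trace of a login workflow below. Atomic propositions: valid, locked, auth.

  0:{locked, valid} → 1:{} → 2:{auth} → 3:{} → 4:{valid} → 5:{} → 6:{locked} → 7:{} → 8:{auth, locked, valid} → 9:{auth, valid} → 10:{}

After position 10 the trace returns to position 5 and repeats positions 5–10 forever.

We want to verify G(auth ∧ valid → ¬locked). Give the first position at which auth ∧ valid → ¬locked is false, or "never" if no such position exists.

Check auth ∧ valid → ¬locked at each position in order: 0 ✓, 1 ✓, 2 ✓, 3 ✓, 4 ✓, 5 ✓, 6 ✓, 7 ✓.
At position 8 the labels are {auth, locked, valid}, so auth ∧ valid → ¬locked is false there. This is the first violation.

8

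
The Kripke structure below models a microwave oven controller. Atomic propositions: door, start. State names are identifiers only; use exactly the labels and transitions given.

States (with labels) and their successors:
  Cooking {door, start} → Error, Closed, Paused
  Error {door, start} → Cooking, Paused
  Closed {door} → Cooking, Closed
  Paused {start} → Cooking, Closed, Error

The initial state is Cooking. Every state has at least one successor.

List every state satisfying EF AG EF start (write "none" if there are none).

States satisfying AG EF start: {Cooking, Error, Closed, Paused}.
States satisfying EF AG EF start: {Cooking, Error, Closed, Paused}.

{Cooking, Error, Closed, Paused}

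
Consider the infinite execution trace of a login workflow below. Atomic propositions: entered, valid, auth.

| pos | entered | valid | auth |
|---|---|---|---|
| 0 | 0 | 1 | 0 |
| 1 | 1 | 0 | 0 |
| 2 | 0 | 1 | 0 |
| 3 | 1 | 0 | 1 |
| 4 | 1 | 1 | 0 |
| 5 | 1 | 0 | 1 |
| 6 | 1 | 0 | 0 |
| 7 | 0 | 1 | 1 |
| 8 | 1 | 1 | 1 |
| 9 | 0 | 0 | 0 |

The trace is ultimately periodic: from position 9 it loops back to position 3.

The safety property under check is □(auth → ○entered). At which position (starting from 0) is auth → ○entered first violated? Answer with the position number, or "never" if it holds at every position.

8

Check auth → ○entered at each position in order: 0 ✓, 1 ✓, 2 ✓, 3 ✓, 4 ✓, 5 ✓, 6 ✓, 7 ✓.
At position 8 the labels are {auth, entered, valid} and the next position 9 has {}, so auth → ○entered is false there. This is the first violation.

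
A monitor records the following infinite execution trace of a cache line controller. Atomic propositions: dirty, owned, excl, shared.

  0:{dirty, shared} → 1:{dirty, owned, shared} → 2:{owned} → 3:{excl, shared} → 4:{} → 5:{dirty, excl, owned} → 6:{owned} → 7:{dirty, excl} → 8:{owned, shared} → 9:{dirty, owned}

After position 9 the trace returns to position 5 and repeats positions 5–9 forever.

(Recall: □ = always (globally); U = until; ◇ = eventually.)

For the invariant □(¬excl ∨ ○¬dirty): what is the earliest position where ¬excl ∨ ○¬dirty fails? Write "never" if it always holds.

never

¬excl ∨ ○¬dirty holds at every position 0..9, and those are all the positions the trace ever visits, so the invariant □(¬excl ∨ ○¬dirty) is never violated.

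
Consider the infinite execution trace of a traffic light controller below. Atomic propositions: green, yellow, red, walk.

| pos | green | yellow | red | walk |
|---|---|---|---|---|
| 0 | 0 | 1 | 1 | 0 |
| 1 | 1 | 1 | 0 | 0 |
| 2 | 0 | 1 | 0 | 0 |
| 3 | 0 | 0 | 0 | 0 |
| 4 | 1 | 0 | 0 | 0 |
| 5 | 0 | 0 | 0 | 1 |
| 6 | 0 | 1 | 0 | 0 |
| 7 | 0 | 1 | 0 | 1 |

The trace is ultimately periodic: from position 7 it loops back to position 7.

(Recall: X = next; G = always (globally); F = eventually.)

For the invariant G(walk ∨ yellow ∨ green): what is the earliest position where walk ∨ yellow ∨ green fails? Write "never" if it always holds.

3

Check walk ∨ yellow ∨ green at each position in order: 0 ✓, 1 ✓, 2 ✓.
At position 3 the labels are {}, so walk ∨ yellow ∨ green is false there. This is the first violation.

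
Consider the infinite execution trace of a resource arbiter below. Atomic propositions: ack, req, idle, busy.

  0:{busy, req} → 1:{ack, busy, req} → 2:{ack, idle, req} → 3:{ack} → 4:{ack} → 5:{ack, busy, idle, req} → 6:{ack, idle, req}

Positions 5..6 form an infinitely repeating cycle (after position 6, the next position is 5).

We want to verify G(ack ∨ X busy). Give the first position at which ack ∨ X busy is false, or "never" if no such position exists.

ack ∨ X busy holds at every position 0..6, and those are all the positions the trace ever visits, so the invariant G(ack ∨ X busy) is never violated.

never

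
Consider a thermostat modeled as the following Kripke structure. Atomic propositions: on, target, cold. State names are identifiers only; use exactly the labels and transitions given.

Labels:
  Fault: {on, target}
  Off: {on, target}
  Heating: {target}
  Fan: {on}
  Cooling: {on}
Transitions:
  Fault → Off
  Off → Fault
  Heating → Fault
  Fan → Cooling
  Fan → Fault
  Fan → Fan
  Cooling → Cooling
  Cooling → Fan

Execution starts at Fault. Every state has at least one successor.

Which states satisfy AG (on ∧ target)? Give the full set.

{Fault, Off}

States satisfying on ∧ target: {Fault, Off}.
States satisfying AG (on ∧ target): {Fault, Off}.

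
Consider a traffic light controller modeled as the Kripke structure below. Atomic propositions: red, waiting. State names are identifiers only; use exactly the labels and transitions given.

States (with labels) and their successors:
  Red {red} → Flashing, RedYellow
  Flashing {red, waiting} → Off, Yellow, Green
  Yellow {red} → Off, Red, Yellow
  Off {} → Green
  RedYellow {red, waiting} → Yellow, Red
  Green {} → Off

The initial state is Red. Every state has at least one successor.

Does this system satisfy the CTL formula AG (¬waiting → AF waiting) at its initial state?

States satisfying ¬waiting → AF waiting: {Red, Flashing, RedYellow}.
States satisfying AG (¬waiting → AF waiting): ∅.
Green is reachable from Red and violates ¬waiting → AF waiting, so AG fails at Red.
Red ∉ Sat(AG (¬waiting → AF waiting)).

Violated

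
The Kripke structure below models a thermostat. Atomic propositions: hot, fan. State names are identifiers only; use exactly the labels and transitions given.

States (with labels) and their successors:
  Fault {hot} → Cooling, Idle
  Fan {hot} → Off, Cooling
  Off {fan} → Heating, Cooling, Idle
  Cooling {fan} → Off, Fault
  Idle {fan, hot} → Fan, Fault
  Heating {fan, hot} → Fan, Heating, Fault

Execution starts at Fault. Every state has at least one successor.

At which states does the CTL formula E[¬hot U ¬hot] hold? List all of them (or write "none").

States satisfying ¬hot: {Off, Cooling}.
States satisfying E[¬hot U ¬hot]: {Off, Cooling}.

{Off, Cooling}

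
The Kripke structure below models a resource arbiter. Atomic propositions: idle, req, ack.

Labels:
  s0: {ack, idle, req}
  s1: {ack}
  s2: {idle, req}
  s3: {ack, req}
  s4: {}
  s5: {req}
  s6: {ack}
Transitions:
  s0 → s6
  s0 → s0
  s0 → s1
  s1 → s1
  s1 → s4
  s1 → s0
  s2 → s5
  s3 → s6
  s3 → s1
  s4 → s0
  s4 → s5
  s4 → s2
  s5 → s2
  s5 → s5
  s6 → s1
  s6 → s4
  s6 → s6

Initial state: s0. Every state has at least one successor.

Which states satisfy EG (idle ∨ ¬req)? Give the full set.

States satisfying idle ∨ ¬req: {s0, s1, s2, s4, s6}.
States satisfying EG (idle ∨ ¬req): {s0, s1, s4, s6}.

{s0, s1, s4, s6}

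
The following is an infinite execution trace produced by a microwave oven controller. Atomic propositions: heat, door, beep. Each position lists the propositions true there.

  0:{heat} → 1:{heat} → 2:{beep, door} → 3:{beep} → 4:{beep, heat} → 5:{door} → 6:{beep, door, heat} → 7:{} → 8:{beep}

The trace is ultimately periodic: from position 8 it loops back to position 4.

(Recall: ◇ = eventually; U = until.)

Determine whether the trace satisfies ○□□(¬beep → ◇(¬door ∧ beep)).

The position after 0 is 1; □□(¬beep → ◇(¬door ∧ beep)) is true there.

Holds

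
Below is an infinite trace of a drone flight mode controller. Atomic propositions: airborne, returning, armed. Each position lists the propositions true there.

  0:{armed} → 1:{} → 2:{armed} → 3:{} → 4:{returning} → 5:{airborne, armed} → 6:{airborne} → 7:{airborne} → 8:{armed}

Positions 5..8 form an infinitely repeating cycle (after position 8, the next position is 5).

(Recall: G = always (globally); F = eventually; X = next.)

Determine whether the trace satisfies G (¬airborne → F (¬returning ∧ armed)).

¬airborne → F (¬returning ∧ armed) holds at every position 0..8, and those are all positions ever visited, so G (¬airborne → F (¬returning ∧ armed)) holds.
Positions where ¬airborne holds: 0, 1, 2, 3, 4, 8.
Check F (¬returning ∧ armed) at each: 0→ok, 1→ok, 2→ok, 3→ok, 4→ok, 8→ok.

Satisfied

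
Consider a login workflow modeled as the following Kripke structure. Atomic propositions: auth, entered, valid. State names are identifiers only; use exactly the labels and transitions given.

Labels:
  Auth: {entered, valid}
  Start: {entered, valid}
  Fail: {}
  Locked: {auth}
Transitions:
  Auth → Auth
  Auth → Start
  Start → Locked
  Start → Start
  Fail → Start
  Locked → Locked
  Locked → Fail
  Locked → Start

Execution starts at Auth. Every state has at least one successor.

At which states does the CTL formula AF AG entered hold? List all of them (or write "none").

none

States satisfying AG entered: ∅.
States satisfying AF AG entered: ∅.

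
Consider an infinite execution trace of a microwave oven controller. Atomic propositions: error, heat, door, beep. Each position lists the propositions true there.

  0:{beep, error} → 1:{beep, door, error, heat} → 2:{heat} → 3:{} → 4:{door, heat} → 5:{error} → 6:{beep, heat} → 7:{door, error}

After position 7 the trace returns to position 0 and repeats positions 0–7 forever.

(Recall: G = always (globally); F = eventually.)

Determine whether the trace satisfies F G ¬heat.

G ¬heat is false at every position 0..7, so it never becomes true and F G ¬heat fails.

No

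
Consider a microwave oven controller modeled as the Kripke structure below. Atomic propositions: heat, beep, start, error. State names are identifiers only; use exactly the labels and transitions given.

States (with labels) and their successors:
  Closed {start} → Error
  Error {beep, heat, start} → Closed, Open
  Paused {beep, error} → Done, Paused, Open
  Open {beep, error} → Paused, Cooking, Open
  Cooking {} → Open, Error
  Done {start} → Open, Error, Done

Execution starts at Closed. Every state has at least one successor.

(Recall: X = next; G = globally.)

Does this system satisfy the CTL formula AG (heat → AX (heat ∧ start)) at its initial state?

States satisfying heat → AX (heat ∧ start): {Closed, Paused, Open, Cooking, Done}.
States satisfying AG (heat → AX (heat ∧ start)): ∅.
Error is reachable from Closed and violates heat → AX (heat ∧ start), so AG fails at Closed.
Closed ∉ Sat(AG (heat → AX (heat ∧ start))).

Does not hold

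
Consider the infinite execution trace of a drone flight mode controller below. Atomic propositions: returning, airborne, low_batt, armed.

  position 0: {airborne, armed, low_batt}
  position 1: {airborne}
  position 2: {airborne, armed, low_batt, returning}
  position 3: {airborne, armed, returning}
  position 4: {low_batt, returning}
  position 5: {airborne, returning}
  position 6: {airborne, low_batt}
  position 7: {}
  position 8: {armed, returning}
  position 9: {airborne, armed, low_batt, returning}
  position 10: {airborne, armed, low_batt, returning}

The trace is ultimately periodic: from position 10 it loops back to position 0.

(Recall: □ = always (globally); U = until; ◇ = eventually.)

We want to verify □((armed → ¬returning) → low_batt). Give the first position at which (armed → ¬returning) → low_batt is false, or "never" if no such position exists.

1

Check (armed → ¬returning) → low_batt at each position in order: 0 ✓.
At position 1 the labels are {airborne}, so (armed → ¬returning) → low_batt is false there. This is the first violation.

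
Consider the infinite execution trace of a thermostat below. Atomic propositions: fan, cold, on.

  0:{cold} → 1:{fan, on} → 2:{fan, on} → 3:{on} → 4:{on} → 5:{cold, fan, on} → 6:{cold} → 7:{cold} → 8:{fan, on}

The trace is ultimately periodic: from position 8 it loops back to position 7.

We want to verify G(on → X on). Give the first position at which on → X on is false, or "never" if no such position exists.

5

Check on → X on at each position in order: 0 ✓, 1 ✓, 2 ✓, 3 ✓, 4 ✓.
At position 5 the labels are {cold, fan, on} and the next position 6 has {cold}, so on → X on is false there. This is the first violation.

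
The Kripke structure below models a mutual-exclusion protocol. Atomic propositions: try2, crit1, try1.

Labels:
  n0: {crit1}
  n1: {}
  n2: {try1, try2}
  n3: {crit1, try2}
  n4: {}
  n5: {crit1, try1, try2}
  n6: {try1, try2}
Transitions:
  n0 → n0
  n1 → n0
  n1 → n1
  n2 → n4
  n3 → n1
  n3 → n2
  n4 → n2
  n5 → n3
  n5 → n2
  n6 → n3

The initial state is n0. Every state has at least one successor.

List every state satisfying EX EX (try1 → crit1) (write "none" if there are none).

{n0, n1, n3, n4, n5, n6}

States satisfying EX (try1 → crit1): {n0, n1, n2, n3, n5, n6}.
States satisfying EX EX (try1 → crit1): {n0, n1, n3, n4, n5, n6}.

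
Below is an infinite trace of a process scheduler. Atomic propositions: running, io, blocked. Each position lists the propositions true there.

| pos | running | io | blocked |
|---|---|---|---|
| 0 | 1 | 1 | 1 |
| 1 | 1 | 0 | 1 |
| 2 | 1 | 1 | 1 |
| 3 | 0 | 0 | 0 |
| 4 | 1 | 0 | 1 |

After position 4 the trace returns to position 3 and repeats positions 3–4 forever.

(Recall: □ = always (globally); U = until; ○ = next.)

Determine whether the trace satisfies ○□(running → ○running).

The position after 0 is 1; □(running → ○running) is false there.

Does not hold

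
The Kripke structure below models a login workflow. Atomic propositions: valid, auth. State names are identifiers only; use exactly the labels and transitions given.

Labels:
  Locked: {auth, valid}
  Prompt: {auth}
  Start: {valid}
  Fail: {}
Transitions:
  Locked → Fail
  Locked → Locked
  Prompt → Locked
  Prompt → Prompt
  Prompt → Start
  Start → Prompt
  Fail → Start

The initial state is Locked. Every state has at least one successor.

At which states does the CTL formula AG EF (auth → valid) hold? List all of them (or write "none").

States satisfying EF (auth → valid): {Locked, Prompt, Start, Fail}.
States satisfying AG EF (auth → valid): {Locked, Prompt, Start, Fail}.

{Locked, Prompt, Start, Fail}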